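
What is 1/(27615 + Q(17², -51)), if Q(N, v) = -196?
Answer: 1/27419 ≈ 3.6471e-5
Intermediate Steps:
1/(27615 + Q(17², -51)) = 1/(27615 - 196) = 1/27419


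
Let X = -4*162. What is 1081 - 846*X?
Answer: 549289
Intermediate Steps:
X = -648
1081 - 846*X = 1081 - 846*(-648) = 1081 + 548208 = 549289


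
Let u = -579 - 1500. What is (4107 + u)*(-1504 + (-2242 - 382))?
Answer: -8371584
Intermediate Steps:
u = -2079
(4107 + u)*(-1504 + (-2242 - 382)) = (4107 - 2079)*(-1504 + (-2242 - 382)) = 2028*(-1504 - 2624) = 2028*(-4128) = -8371584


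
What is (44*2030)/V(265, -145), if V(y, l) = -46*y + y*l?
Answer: -17864/10123 ≈ -1.7647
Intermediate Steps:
V(y, l) = -46*y + l*y
(44*2030)/V(265, -145) = (44*2030)/((265*(-46 - 145))) = 89320/((265*(-191))) = 89320/(-50615) = 89320*(-1/50615) = -17864/10123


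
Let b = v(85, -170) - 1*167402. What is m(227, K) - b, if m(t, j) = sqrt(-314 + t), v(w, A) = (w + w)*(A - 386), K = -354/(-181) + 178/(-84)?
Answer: 261922 + I*sqrt(87) ≈ 2.6192e+5 + 9.3274*I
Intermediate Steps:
K = -1241/7602 (K = -354*(-1/181) + 178*(-1/84) = 354/181 - 89/42 = -1241/7602 ≈ -0.16325)
v(w, A) = 2*w*(-386 + A) (v(w, A) = (2*w)*(-386 + A) = 2*w*(-386 + A))
b = -261922 (b = 2*85*(-386 - 170) - 1*167402 = 2*85*(-556) - 167402 = -94520 - 167402 = -261922)
m(227, K) - b = sqrt(-314 + 227) - 1*(-261922) = sqrt(-87) + 261922 = I*sqrt(87) + 261922 = 261922 + I*sqrt(87)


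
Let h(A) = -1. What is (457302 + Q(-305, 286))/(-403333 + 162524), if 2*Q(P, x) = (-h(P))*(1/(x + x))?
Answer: -523153489/275485496 ≈ -1.8990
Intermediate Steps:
Q(P, x) = 1/(4*x) (Q(P, x) = ((-1*(-1))*(1/(x + x)))/2 = (1*(1/(2*x)))/2 = (1/(2*x))/2 = 1/(4*x))
(457302 + Q(-305, 286))/(-403333 + 162524) = (457302 + (¼)/286)/(-403333 + 162524) = (457302 + (¼)*(1/286))/(-240809) = (457302 + 1/1144)*(-1/240809) = (523153489/1144)*(-1/240809) = -523153489/275485496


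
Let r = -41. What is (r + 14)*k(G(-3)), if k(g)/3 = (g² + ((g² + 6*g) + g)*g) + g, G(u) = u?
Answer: -3402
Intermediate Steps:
k(g) = 3*g + 3*g² + 3*g*(g² + 7*g) (k(g) = 3*((g² + ((g² + 6*g) + g)*g) + g) = 3*((g² + (g² + 7*g)*g) + g) = 3*((g² + g*(g² + 7*g)) + g) = 3*(g + g² + g*(g² + 7*g)) = 3*g + 3*g² + 3*g*(g² + 7*g))
(r + 14)*k(G(-3)) = (-41 + 14)*(3*(-3)*(1 + (-3)² + 8*(-3))) = -81*(-3)*(1 + 9 - 24) = -81*(-3)*(-14) = -27*126 = -3402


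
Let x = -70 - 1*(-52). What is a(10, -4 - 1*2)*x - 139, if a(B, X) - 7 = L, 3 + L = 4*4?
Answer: -499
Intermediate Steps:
L = 13 (L = -3 + 4*4 = -3 + 16 = 13)
x = -18 (x = -70 + 52 = -18)
a(B, X) = 20 (a(B, X) = 7 + 13 = 20)
a(10, -4 - 1*2)*x - 139 = 20*(-18) - 139 = -360 - 139 = -499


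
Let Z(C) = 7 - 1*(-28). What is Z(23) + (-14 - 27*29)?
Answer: -762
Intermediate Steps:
Z(C) = 35 (Z(C) = 7 + 28 = 35)
Z(23) + (-14 - 27*29) = 35 + (-14 - 27*29) = 35 + (-14 - 783) = 35 - 797 = -762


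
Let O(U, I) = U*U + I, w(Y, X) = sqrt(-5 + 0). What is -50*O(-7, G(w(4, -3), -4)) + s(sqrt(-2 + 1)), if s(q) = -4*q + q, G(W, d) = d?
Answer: -2250 - 3*I ≈ -2250.0 - 3.0*I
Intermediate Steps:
w(Y, X) = I*sqrt(5) (w(Y, X) = sqrt(-5) = I*sqrt(5))
O(U, I) = I + U**2 (O(U, I) = U**2 + I = I + U**2)
s(q) = -3*q
-50*O(-7, G(w(4, -3), -4)) + s(sqrt(-2 + 1)) = -50*(-4 + (-7)**2) - 3*sqrt(-2 + 1) = -50*(-4 + 49) - 3*I = -50*45 - 3*I = -2250 - 3*I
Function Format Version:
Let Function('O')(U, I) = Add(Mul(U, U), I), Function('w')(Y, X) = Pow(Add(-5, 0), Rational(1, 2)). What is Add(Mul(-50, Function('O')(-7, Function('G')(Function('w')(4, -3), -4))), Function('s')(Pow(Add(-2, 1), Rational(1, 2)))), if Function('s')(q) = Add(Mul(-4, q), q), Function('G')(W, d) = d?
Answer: Add(-2250, Mul(-3, I)) ≈ Add(-2250.0, Mul(-3.0000, I))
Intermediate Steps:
Function('w')(Y, X) = Mul(I, Pow(5, Rational(1, 2))) (Function('w')(Y, X) = Pow(-5, Rational(1, 2)) = Mul(I, Pow(5, Rational(1, 2))))
Function('O')(U, I) = Add(I, Pow(U, 2)) (Function('O')(U, I) = Add(Pow(U, 2), I) = Add(I, Pow(U, 2)))
Function('s')(q) = Mul(-3, q)
Add(Mul(-50, Function('O')(-7, Function('G')(Function('w')(4, -3), -4))), Function('s')(Pow(Add(-2, 1), Rational(1, 2)))) = Add(Mul(-50, Add(-4, Pow(-7, 2))), Mul(-3, Pow(Add(-2, 1), Rational(1, 2)))) = Add(Mul(-50, Add(-4, 49)), Mul(-3, Pow(-1, Rational(1, 2)))) = Add(Mul(-50, 45), Mul(-3, I)) = Add(-2250, Mul(-3, I))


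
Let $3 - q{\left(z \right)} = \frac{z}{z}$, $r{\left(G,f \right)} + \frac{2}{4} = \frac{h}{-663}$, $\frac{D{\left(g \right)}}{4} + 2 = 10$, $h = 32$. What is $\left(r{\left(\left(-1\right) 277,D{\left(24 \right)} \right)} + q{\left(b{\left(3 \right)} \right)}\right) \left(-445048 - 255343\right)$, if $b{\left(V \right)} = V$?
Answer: $- \frac{1348252675}{1326} \approx -1.0168 \cdot 10^{6}$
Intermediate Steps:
$D{\left(g \right)} = 32$ ($D{\left(g \right)} = -8 + 4 \cdot 10 = -8 + 40 = 32$)
$r{\left(G,f \right)} = - \frac{727}{1326}$ ($r{\left(G,f \right)} = - \frac{1}{2} + \frac{32}{-663} = - \frac{1}{2} + 32 \left(- \frac{1}{663}\right) = - \frac{1}{2} - \frac{32}{663} = - \frac{727}{1326}$)
$q{\left(z \right)} = 2$ ($q{\left(z \right)} = 3 - \frac{z}{z} = 3 - 1 = 2$)
$\left(r{\left(\left(-1\right) 277,D{\left(24 \right)} \right)} + q{\left(b{\left(3 \right)} \right)}\right) \left(-445048 - 255343\right) = \left(- \frac{727}{1326} + 2\right) \left(-445048 - 255343\right) = \frac{1925}{1326} \left(-700391\right) = - \frac{1348252675}{1326}$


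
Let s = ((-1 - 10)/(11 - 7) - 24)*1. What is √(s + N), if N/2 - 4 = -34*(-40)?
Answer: √10805/2 ≈ 51.974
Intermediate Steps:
s = -107/4 (s = (-11/4 - 24)*1 = -107/4*1 = -107/4 ≈ -26.750)
N = 2728 (N = 8 + 2*(-34*(-40)) = 8 + 2*1360 = 8 + 2720 = 2728)
√(s + N) = √(-107/4 + 2728) = √(10805/4) = √10805/2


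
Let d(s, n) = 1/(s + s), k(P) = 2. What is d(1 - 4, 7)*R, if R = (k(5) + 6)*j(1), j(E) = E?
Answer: -4/3 ≈ -1.3333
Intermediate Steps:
d(s, n) = 1/(2*s)
R = 8 (R = (2 + 6)*1 = 8*1 = 8)
d(1 - 4, 7)*R = (1/(2*(1 - 4)))*8 = ((½)/(-3))*8 = ((½)*(-⅓))*8 = -⅙*8 = -4/3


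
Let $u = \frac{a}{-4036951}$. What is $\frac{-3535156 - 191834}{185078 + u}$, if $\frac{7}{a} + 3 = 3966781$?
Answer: $- \frac{59682856581639167220}{2963781424263712477} \approx -20.137$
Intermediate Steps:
$a = \frac{7}{3966778}$ ($a = \frac{7}{-3 + 3966781} = \frac{7}{3966778} \approx 1.7647 \cdot 10^{-6}$)
$u = - \frac{7}{16013688413878}$ ($u = \frac{7}{3966778 \left(-4036951\right)} = \frac{7}{3966778} \left(- \frac{1}{4036951}\right) = - \frac{7}{16013688413878} \approx -4.3713 \cdot 10^{-13}$)
$\frac{-3535156 - 191834}{185078 + u} = \frac{-3535156 - 191834}{185078 - \frac{7}{16013688413878}} = - \frac{3726990}{\frac{2963781424263712477}{16013688413878}} = \left(-3726990\right) \frac{16013688413878}{2963781424263712477} = - \frac{59682856581639167220}{2963781424263712477}$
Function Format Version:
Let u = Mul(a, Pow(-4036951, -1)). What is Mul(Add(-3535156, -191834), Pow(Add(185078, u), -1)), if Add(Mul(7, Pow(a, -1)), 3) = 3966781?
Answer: Rational(-59682856581639167220, 2963781424263712477) ≈ -20.137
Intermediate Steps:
a = Rational(7, 3966778) (a = Mul(7, Pow(Add(-3, 3966781), -1)) = Mul(7, Pow(3966778, -1)) = Mul(7, Rational(1, 3966778)) = Rational(7, 3966778) ≈ 1.7647e-6)
u = Rational(-7, 16013688413878) (u = Mul(Rational(7, 3966778), Pow(-4036951, -1)) = Mul(Rational(7, 3966778), Rational(-1, 4036951)) = Rational(-7, 16013688413878) ≈ -4.3713e-13)
Mul(Add(-3535156, -191834), Pow(Add(185078, u), -1)) = Mul(Add(-3535156, -191834), Pow(Add(185078, Rational(-7, 16013688413878)), -1)) = Mul(-3726990, Pow(Rational(2963781424263712477, 16013688413878), -1)) = Mul(-3726990, Rational(16013688413878, 2963781424263712477)) = Rational(-59682856581639167220, 2963781424263712477)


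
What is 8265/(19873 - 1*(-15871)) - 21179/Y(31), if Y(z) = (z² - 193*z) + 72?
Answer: 398966963/88466400 ≈ 4.5098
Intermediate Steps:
Y(z) = 72 + z² - 193*z
8265/(19873 - 1*(-15871)) - 21179/Y(31) = 8265/(19873 - 1*(-15871)) - 21179/(72 + 31² - 193*31) = 8265/(19873 + 15871) - 21179/(72 + 961 - 5983) = 8265/35744 - 21179/(-4950) = 8265*(1/35744) - 21179*(-1/4950) = 8265/35744 + 21179/4950 = 398966963/88466400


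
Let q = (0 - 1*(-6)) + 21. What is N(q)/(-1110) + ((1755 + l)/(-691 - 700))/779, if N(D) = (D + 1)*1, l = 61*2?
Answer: -16211981/601391895 ≈ -0.026957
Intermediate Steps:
l = 122
q = 27 (q = (0 + 6) + 21 = 6 + 21 = 27)
N(D) = 1 + D (N(D) = (1 + D)*1 = 1 + D)
N(q)/(-1110) + ((1755 + l)/(-691 - 700))/779 = (1 + 27)/(-1110) + ((1755 + 122)/(-691 - 700))/779 = 28*(-1/1110) + (1877/(-1391))*(1/779) = -14/555 + (1877*(-1/1391))*(1/779) = -14/555 - 1877/1391*1/779 = -14/555 - 1877/1083589 = -16211981/601391895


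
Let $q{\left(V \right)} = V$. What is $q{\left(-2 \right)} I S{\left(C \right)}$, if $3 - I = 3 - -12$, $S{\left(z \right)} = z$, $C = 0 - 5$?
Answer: $-120$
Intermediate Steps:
$C = -5$ ($C = 0 - 5 = -5$)
$I = -12$ ($I = 3 - \left(3 - -12\right) = 3 - \left(3 + 12\right) = 3 - 15 = -12$)
$q{\left(-2 \right)} I S{\left(C \right)} = \left(-2\right) \left(-12\right) \left(-5\right) = 24 \left(-5\right) = -120$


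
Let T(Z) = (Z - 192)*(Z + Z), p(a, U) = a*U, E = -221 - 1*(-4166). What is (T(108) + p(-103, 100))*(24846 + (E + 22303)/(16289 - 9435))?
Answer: -2422301450504/3427 ≈ -7.0683e+8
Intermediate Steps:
E = 3945 (E = -221 + 4166 = 3945)
p(a, U) = U*a
T(Z) = 2*Z*(-192 + Z) (T(Z) = (-192 + Z)*(2*Z) = 2*Z*(-192 + Z))
(T(108) + p(-103, 100))*(24846 + (E + 22303)/(16289 - 9435)) = (2*108*(-192 + 108) + 100*(-103))*(24846 + (3945 + 22303)/(16289 - 9435)) = (2*108*(-84) - 10300)*(24846 + 26248/6854) = (-18144 - 10300)*(24846 + 26248*(1/6854)) = -28444*(24846 + 13124/3427) = -28444*85160366/3427 = -2422301450504/3427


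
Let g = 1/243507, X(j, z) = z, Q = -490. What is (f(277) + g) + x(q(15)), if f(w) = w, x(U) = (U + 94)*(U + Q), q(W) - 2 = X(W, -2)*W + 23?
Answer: -10660249445/243507 ≈ -43778.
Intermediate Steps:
q(W) = 25 - 2*W (q(W) = 2 + (-2*W + 23) = 2 + (23 - 2*W) = 25 - 2*W)
g = 1/243507 ≈ 4.1067e-6
x(U) = (-490 + U)*(94 + U) (x(U) = (U + 94)*(U - 490) = (94 + U)*(-490 + U) = (-490 + U)*(94 + U))
(f(277) + g) + x(q(15)) = (277 + 1/243507) + (-46060 + (25 - 2*15)**2 - 396*(25 - 2*15)) = 67451440/243507 + (-46060 + (25 - 30)**2 - 396*(25 - 30)) = 67451440/243507 + (-46060 + (-5)**2 - 396*(-5)) = 67451440/243507 + (-46060 + 25 + 1980) = 67451440/243507 - 44055 = -10660249445/243507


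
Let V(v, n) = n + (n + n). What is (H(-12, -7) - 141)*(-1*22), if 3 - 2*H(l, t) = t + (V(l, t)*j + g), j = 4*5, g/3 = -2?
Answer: -1694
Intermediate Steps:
g = -6 (g = 3*(-2) = -6)
V(v, n) = 3*n (V(v, n) = n + 2*n = 3*n)
j = 20
H(l, t) = 9/2 - 61*t/2 (H(l, t) = 3/2 - (t + ((3*t)*20 - 6))/2 = 3/2 - (t + (60*t - 6))/2 = 3/2 - (t + (-6 + 60*t))/2 = 3/2 - (-6 + 61*t)/2 = 3/2 + (3 - 61*t/2) = 9/2 - 61*t/2)
(H(-12, -7) - 141)*(-1*22) = ((9/2 - 61/2*(-7)) - 141)*(-1*22) = ((9/2 + 427/2) - 141)*(-22) = (218 - 141)*(-22) = 77*(-22) = -1694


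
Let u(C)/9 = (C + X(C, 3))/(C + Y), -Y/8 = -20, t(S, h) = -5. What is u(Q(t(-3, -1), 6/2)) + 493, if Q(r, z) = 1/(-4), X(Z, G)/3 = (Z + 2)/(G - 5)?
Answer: 69983/142 ≈ 492.84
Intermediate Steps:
X(Z, G) = 3*(2 + Z)/(-5 + G) (X(Z, G) = 3*((Z + 2)/(G - 5)) = 3*((2 + Z)/(-5 + G)) = 3*(2 + Z)/(-5 + G))
Y = 160 (Y = -8*(-20) = 160)
Q(r, z) = -¼
u(C) = 9*(-3 - C/2)/(160 + C) (u(C) = 9*((C + 3*(2 + C)/(-5 + 3))/(C + 160)) = 9*((C + 3*(2 + C)/(-2))/(160 + C)) = 9*((C + 3*(-½)*(2 + C))/(160 + C)) = 9*((C + (-3 - 3*C/2))/(160 + C)) = 9*((-3 - C/2)/(160 + C)) = 9*(-3 - C/2)/(160 + C))
u(Q(t(-3, -1), 6/2)) + 493 = 9*(-6 - 1*(-¼))/(2*(160 - ¼)) + 493 = 9*(-6 + ¼)/(2*(639/4)) + 493 = (9/2)*(4/639)*(-23/4) + 493 = -23/142 + 493 = 69983/142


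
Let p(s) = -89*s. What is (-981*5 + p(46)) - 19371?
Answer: -28370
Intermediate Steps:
(-981*5 + p(46)) - 19371 = (-981*5 - 89*46) - 19371 = (-4905 - 4094) - 19371 = -8999 - 19371 = -28370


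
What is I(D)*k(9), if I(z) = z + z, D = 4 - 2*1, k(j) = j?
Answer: 36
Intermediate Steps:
D = 2 (D = 4 - 2 = 2)
I(z) = 2*z
I(D)*k(9) = (2*2)*9 = 4*9 = 36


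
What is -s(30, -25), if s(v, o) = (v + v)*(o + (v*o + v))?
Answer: 44700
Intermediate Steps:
s(v, o) = 2*v*(o + v + o*v) (s(v, o) = (2*v)*(o + (o*v + v)) = (2*v)*(o + (v + o*v)) = (2*v)*(o + v + o*v) = 2*v*(o + v + o*v))
-s(30, -25) = -2*30*(-25 + 30 - 25*30) = -2*30*(-25 + 30 - 750) = -2*30*(-745) = -1*(-44700) = 44700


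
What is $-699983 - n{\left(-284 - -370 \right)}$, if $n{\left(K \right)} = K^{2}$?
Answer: $-707379$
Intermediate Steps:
$-699983 - n{\left(-284 - -370 \right)} = -699983 - \left(-284 - -370\right)^{2} = -699983 - \left(-284 + 370\right)^{2} = -699983 - 86^{2} = -699983 - 7396 = -707379$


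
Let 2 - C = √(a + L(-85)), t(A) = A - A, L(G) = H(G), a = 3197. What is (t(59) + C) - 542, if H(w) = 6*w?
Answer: -540 - √2687 ≈ -591.84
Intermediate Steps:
L(G) = 6*G
t(A) = 0
C = 2 - √2687 (C = 2 - √(3197 + 6*(-85)) = 2 - √(3197 - 510) = 2 - √2687 ≈ -49.836)
(t(59) + C) - 542 = (0 + (2 - √2687)) - 542 = (2 - √2687) - 542 = -540 - √2687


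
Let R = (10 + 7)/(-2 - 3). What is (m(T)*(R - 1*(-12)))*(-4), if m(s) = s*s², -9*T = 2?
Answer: 1376/3645 ≈ 0.37750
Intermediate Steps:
R = -17/5 (R = 17/(-5) = 17*(-⅕) = -17/5 ≈ -3.4000)
T = -2/9 (T = -⅑*2 = -2/9 ≈ -0.22222)
m(s) = s³
(m(T)*(R - 1*(-12)))*(-4) = ((-2/9)³*(-17/5 - 1*(-12)))*(-4) = -8*(-17/5 + 12)/729*(-4) = -8/729*43/5*(-4) = -344/3645*(-4) = 1376/3645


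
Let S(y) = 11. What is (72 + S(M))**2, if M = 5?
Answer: 6889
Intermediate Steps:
(72 + S(M))**2 = (72 + 11)**2 = 83**2 = 6889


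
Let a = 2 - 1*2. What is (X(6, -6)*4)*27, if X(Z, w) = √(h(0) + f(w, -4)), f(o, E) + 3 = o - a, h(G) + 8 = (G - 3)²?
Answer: 216*I*√2 ≈ 305.47*I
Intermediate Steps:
a = 0 (a = 2 - 2 = 0)
h(G) = -8 + (-3 + G)² (h(G) = -8 + (G - 3)² = -8 + (-3 + G)²)
f(o, E) = -3 + o (f(o, E) = -3 + (o - 1*0) = -3 + (o + 0) = -3 + o)
X(Z, w) = √(-2 + w) (X(Z, w) = √((-8 + (-3 + 0)²) + (-3 + w)) = √((-8 + (-3)²) + (-3 + w)) = √((-8 + 9) + (-3 + w)) = √(1 + (-3 + w)) = √(-2 + w))
(X(6, -6)*4)*27 = (√(-2 - 6)*4)*27 = (√(-8)*4)*27 = ((2*I*√2)*4)*27 = (8*I*√2)*27 = 216*I*√2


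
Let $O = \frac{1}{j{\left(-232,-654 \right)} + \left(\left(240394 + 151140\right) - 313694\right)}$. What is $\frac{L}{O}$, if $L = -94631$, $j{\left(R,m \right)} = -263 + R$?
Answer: $-7319234695$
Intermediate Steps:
$O = \frac{1}{77345}$ ($O = \frac{1}{\left(-263 - 232\right) + \left(\left(240394 + 151140\right) - 313694\right)} = \frac{1}{-495 + \left(391534 - 313694\right)} = \frac{1}{-495 + 77840} = \frac{1}{77345} \approx 1.2929 \cdot 10^{-5}$)
$\frac{L}{O} = - 94631 \frac{1}{\frac{1}{77345}} = \left(-94631\right) 77345 = -7319234695$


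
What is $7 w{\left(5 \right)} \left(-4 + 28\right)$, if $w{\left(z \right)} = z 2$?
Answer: $1680$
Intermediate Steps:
$w{\left(z \right)} = 2 z$
$7 w{\left(5 \right)} \left(-4 + 28\right) = 7 \cdot 2 \cdot 5 \left(-4 + 28\right) = 7 \cdot 10 \cdot 24 = 70 \cdot 24 = 1680$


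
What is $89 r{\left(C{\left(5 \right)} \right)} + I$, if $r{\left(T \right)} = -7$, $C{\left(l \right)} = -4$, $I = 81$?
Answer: $-542$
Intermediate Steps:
$89 r{\left(C{\left(5 \right)} \right)} + I = 89 \left(-7\right) + 81 = -623 + 81 = -542$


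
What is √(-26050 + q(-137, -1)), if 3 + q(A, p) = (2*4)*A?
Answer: I*√27149 ≈ 164.77*I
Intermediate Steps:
q(A, p) = -3 + 8*A (q(A, p) = -3 + (2*4)*A = -3 + 8*A)
√(-26050 + q(-137, -1)) = √(-26050 + (-3 + 8*(-137))) = √(-26050 + (-3 - 1096)) = √(-26050 - 1099) = √(-27149) = I*√27149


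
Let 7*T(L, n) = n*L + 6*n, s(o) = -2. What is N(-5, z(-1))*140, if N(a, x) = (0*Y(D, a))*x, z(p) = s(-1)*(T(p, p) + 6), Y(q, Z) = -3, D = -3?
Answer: 0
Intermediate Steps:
T(L, n) = 6*n/7 + L*n/7 (T(L, n) = (n*L + 6*n)/7 = (L*n + 6*n)/7 = (6*n + L*n)/7 = 6*n/7 + L*n/7)
z(p) = -12 - 2*p*(6 + p)/7 (z(p) = -2*(p*(6 + p)/7 + 6) = -2*(6 + p*(6 + p)/7) = -12 - 2*p*(6 + p)/7)
N(a, x) = 0 (N(a, x) = (0*(-3))*x = 0*x = 0)
N(-5, z(-1))*140 = 0*140 = 0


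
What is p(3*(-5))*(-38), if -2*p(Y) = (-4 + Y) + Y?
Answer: -646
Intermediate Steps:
p(Y) = 2 - Y (p(Y) = -((-4 + Y) + Y)/2 = -(-4 + 2*Y)/2 = 2 - Y)
p(3*(-5))*(-38) = (2 - 3*(-5))*(-38) = (2 - 1*(-15))*(-38) = (2 + 15)*(-38) = 17*(-38) = -646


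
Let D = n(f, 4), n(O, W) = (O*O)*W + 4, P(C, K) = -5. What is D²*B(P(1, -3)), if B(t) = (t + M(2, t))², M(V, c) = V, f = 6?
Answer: 197136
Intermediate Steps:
B(t) = (2 + t)² (B(t) = (t + 2)² = (2 + t)²)
n(O, W) = 4 + W*O² (n(O, W) = O²*W + 4 = W*O² + 4 = 4 + W*O²)
D = 148 (D = 4 + 4*6² = 4 + 4*36 = 4 + 144 = 148)
D²*B(P(1, -3)) = 148²*(2 - 5)² = 21904*(-3)² = 21904*9 = 197136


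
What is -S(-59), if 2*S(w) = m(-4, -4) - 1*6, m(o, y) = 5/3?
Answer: 13/6 ≈ 2.1667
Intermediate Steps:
m(o, y) = 5/3 (m(o, y) = 5*(1/3) = 5/3)
S(w) = -13/6 (S(w) = (5/3 - 1*6)/2 = (5/3 - 6)/2 = (1/2)*(-13/3) = -13/6)
-S(-59) = -1*(-13/6) = 13/6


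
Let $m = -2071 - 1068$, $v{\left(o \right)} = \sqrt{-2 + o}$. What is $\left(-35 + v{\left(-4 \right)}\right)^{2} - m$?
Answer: $4358 - 70 i \sqrt{6} \approx 4358.0 - 171.46 i$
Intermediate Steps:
$m = -3139$ ($m = -2071 - 1068 = -3139$)
$\left(-35 + v{\left(-4 \right)}\right)^{2} - m = \left(-35 + \sqrt{-2 - 4}\right)^{2} - -3139 = \left(-35 + \sqrt{-6}\right)^{2} + 3139 = \left(-35 + i \sqrt{6}\right)^{2} + 3139 = 3139 + \left(-35 + i \sqrt{6}\right)^{2}$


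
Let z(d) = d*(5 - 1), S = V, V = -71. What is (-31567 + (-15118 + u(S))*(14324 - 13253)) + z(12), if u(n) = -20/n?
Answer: -1151804267/71 ≈ -1.6223e+7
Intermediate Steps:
S = -71
z(d) = 4*d (z(d) = d*4 = 4*d)
(-31567 + (-15118 + u(S))*(14324 - 13253)) + z(12) = (-31567 + (-15118 - 20/(-71))*(14324 - 13253)) + 4*12 = (-31567 + (-15118 - 20*(-1/71))*1071) + 48 = (-31567 + (-15118 + 20/71)*1071) + 48 = (-31567 - 1073358/71*1071) + 48 = (-31567 - 1149566418/71) + 48 = -1151807675/71 + 48 = -1151804267/71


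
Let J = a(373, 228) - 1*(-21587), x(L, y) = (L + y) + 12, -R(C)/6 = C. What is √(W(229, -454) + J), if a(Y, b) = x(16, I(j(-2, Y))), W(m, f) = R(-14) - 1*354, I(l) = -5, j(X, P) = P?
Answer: 2*√5335 ≈ 146.08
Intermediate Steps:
R(C) = -6*C
W(m, f) = -270 (W(m, f) = -6*(-14) - 1*354 = 84 - 354 = -270)
x(L, y) = 12 + L + y
a(Y, b) = 23 (a(Y, b) = 12 + 16 - 5 = 23)
J = 21610 (J = 23 - 1*(-21587) = 23 + 21587 = 21610)
√(W(229, -454) + J) = √(-270 + 21610) = √21340 = 2*√5335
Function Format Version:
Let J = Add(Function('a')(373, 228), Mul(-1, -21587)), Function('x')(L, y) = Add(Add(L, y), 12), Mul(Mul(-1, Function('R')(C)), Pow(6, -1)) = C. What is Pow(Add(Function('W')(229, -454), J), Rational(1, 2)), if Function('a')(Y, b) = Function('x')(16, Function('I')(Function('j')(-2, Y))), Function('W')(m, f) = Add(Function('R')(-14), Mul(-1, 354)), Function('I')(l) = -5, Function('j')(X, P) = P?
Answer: Mul(2, Pow(5335, Rational(1, 2))) ≈ 146.08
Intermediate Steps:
Function('R')(C) = Mul(-6, C)
Function('W')(m, f) = -270 (Function('W')(m, f) = Add(Mul(-6, -14), Mul(-1, 354)) = Add(84, -354) = -270)
Function('x')(L, y) = Add(12, L, y)
Function('a')(Y, b) = 23 (Function('a')(Y, b) = Add(12, 16, -5) = 23)
J = 21610 (J = Add(23, Mul(-1, -21587)) = Add(23, 21587) = 21610)
Pow(Add(Function('W')(229, -454), J), Rational(1, 2)) = Pow(Add(-270, 21610), Rational(1, 2)) = Pow(21340, Rational(1, 2)) = Mul(2, Pow(5335, Rational(1, 2)))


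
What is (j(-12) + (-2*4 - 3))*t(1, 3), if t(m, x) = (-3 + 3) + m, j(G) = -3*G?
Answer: 25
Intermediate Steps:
t(m, x) = m (t(m, x) = 0 + m = m)
(j(-12) + (-2*4 - 3))*t(1, 3) = (-3*(-12) + (-2*4 - 3))*1 = (36 + (-8 - 3))*1 = (36 - 11)*1 = 25*1 = 25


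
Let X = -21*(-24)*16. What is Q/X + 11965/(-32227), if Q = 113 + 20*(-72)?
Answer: -139250989/259878528 ≈ -0.53583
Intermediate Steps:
Q = -1327 (Q = 113 - 1440 = -1327)
X = 8064 (X = 504*16 = 8064)
Q/X + 11965/(-32227) = -1327/8064 + 11965/(-32227) = -1327*1/8064 + 11965*(-1/32227) = -1327/8064 - 11965/32227 = -139250989/259878528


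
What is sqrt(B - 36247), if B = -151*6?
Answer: I*sqrt(37153) ≈ 192.75*I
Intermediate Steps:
B = -906
sqrt(B - 36247) = sqrt(-906 - 36247) = sqrt(-37153) = I*sqrt(37153)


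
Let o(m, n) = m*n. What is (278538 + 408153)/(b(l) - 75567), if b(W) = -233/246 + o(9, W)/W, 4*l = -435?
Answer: -168925986/18587501 ≈ -9.0882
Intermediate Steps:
l = -435/4 (l = (¼)*(-435) = -435/4 ≈ -108.75)
b(W) = 1981/246 (b(W) = -233/246 + (9*W)/W = -233*1/246 + 9 = -233/246 + 9 = 1981/246)
(278538 + 408153)/(b(l) - 75567) = (278538 + 408153)/(1981/246 - 75567) = 686691/(-18587501/246) = 686691*(-246/18587501) = -168925986/18587501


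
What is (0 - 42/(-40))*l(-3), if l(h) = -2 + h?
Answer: -21/4 ≈ -5.2500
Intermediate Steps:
(0 - 42/(-40))*l(-3) = (0 - 42/(-40))*(-2 - 3) = (0 - 42*(-1/40))*(-5) = (0 + 21/20)*(-5) = (21/20)*(-5) = -21/4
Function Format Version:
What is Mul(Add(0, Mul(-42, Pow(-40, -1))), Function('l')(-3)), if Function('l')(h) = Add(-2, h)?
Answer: Rational(-21, 4) ≈ -5.2500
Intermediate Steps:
Mul(Add(0, Mul(-42, Pow(-40, -1))), Function('l')(-3)) = Mul(Add(0, Mul(-42, Pow(-40, -1))), Add(-2, -3)) = Mul(Add(0, Mul(-42, Rational(-1, 40))), -5) = Mul(Add(0, Rational(21, 20)), -5) = Mul(Rational(21, 20), -5) = Rational(-21, 4)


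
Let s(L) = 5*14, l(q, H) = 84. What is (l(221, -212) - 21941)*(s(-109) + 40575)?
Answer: -888377765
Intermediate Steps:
s(L) = 70
(l(221, -212) - 21941)*(s(-109) + 40575) = (84 - 21941)*(70 + 40575) = -21857*40645 = -888377765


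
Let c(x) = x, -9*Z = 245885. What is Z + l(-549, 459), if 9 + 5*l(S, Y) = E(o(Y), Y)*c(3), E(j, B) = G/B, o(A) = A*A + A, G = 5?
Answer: -6967199/255 ≈ -27322.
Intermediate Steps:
o(A) = A + A**2 (o(A) = A**2 + A = A + A**2)
Z = -245885/9 (Z = -1/9*245885 = -245885/9 ≈ -27321.)
E(j, B) = 5/B
l(S, Y) = -9/5 + 3/Y (l(S, Y) = -9/5 + ((5/Y)*3)/5 = -9/5 + (15/Y)/5 = -9/5 + 3/Y)
Z + l(-549, 459) = -245885/9 + (-9/5 + 3/459) = -245885/9 + (-9/5 + 3*(1/459)) = -245885/9 + (-9/5 + 1/153) = -245885/9 - 1372/765 = -6967199/255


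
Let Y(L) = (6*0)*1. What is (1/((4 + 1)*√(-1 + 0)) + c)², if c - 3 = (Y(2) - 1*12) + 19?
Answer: (50 - I)²/25 ≈ 99.96 - 4.0*I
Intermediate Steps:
Y(L) = 0 (Y(L) = 0*1 = 0)
c = 10 (c = 3 + ((0 - 1*12) + 19) = 3 + ((0 - 12) + 19) = 3 + (-12 + 19) = 3 + 7 = 10)
(1/((4 + 1)*√(-1 + 0)) + c)² = (1/((4 + 1)*√(-1 + 0)) + 10)² = (1/(5*√(-1)) + 10)² = (1/(5*I) + 10)² = (-I/5 + 10)² = (10 - I/5)²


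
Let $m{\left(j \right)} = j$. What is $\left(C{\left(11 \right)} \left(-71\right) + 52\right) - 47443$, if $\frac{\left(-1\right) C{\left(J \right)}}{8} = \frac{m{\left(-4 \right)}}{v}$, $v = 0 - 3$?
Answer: $- \frac{139901}{3} \approx -46634.0$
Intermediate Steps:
$v = -3$
$C{\left(J \right)} = - \frac{32}{3}$ ($C{\left(J \right)} = - 8 \left(- \frac{4}{-3}\right) = - 8 \left(\left(-4\right) \left(- \frac{1}{3}\right)\right) = \left(-8\right) \frac{4}{3} = - \frac{32}{3}$)
$\left(C{\left(11 \right)} \left(-71\right) + 52\right) - 47443 = \left(\left(- \frac{32}{3}\right) \left(-71\right) + 52\right) - 47443 = \left(\frac{2272}{3} + 52\right) - 47443 = \frac{2428}{3} - 47443 = - \frac{139901}{3}$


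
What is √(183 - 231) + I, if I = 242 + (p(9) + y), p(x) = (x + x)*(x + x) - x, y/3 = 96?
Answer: 845 + 4*I*√3 ≈ 845.0 + 6.9282*I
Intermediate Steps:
y = 288 (y = 3*96 = 288)
p(x) = -x + 4*x² (p(x) = (2*x)*(2*x) - x = 4*x² - x = -x + 4*x²)
I = 845 (I = 242 + (9*(-1 + 4*9) + 288) = 242 + (9*(-1 + 36) + 288) = 242 + (9*35 + 288) = 242 + (315 + 288) = 242 + 603 = 845)
√(183 - 231) + I = √(183 - 231) + 845 = √(-48) + 845 = 4*I*√3 + 845 = 845 + 4*I*√3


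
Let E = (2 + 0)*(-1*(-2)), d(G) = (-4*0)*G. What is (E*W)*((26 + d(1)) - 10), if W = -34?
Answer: -2176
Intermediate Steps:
d(G) = 0 (d(G) = 0*G = 0)
E = 4 (E = 2*2 = 4)
(E*W)*((26 + d(1)) - 10) = (4*(-34))*((26 + 0) - 10) = -136*(26 - 10) = -136*16 = -2176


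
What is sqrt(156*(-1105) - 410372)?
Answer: 4*I*sqrt(36422) ≈ 763.38*I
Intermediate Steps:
sqrt(156*(-1105) - 410372) = sqrt(-172380 - 410372) = sqrt(-582752) = 4*I*sqrt(36422)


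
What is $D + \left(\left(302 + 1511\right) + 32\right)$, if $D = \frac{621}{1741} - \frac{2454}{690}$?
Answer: $\frac{368756021}{200215} \approx 1841.8$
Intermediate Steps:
$D = - \frac{640654}{200215}$ ($D = 621 \cdot \frac{1}{1741} - \frac{409}{115} = \frac{621}{1741} - \frac{409}{115} = - \frac{640654}{200215} \approx -3.1998$)
$D + \left(\left(302 + 1511\right) + 32\right) = - \frac{640654}{200215} + \left(\left(302 + 1511\right) + 32\right) = - \frac{640654}{200215} + \left(1813 + 32\right) = - \frac{640654}{200215} + 1845 = \frac{368756021}{200215}$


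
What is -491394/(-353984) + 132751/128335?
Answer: 55027389487/22714268320 ≈ 2.4226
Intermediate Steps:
-491394/(-353984) + 132751/128335 = -491394*(-1/353984) + 132751*(1/128335) = 245697/176992 + 132751/128335 = 55027389487/22714268320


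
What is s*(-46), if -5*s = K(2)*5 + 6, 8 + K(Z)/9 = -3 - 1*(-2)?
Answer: -18354/5 ≈ -3670.8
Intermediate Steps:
K(Z) = -81 (K(Z) = -72 + 9*(-3 - 1*(-2)) = -72 + 9*(-3 + 2) = -72 + 9*(-1) = -72 - 9 = -81)
s = 399/5 (s = -(-81*5 + 6)/5 = -(-405 + 6)/5 = -⅕*(-399) = 399/5 ≈ 79.800)
s*(-46) = (399/5)*(-46) = -18354/5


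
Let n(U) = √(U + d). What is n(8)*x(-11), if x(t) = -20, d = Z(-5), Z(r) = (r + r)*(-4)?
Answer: -80*√3 ≈ -138.56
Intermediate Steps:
Z(r) = -8*r (Z(r) = (2*r)*(-4) = -8*r)
d = 40 (d = -8*(-5) = 40)
n(U) = √(40 + U) (n(U) = √(U + 40) = √(40 + U))
n(8)*x(-11) = √(40 + 8)*(-20) = √48*(-20) = (4*√3)*(-20) = -80*√3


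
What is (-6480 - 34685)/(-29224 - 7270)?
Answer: 41165/36494 ≈ 1.1280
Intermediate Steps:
(-6480 - 34685)/(-29224 - 7270) = -41165/(-36494) = -41165*(-1/36494) = 41165/36494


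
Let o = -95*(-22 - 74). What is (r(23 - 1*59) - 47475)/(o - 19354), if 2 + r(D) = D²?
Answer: 46181/10234 ≈ 4.5125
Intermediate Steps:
o = 9120 (o = -95*(-96) = 9120)
r(D) = -2 + D²
(r(23 - 1*59) - 47475)/(o - 19354) = ((-2 + (23 - 1*59)²) - 47475)/(9120 - 19354) = ((-2 + (23 - 59)²) - 47475)/(-10234) = ((-2 + (-36)²) - 47475)*(-1/10234) = ((-2 + 1296) - 47475)*(-1/10234) = (1294 - 47475)*(-1/10234) = -46181*(-1/10234) = 46181/10234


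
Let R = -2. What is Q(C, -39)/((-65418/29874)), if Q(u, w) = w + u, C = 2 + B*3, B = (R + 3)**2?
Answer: 169286/10903 ≈ 15.527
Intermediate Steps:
B = 1 (B = (-2 + 3)**2 = 1**2 = 1)
C = 5 (C = 2 + 1*3 = 2 + 3 = 5)
Q(u, w) = u + w
Q(C, -39)/((-65418/29874)) = (5 - 39)/((-65418/29874)) = -34/((-65418*1/29874)) = -34/(-10903/4979) = -34*(-4979/10903) = 169286/10903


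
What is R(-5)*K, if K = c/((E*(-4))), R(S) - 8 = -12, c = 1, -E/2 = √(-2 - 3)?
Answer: I*√5/10 ≈ 0.22361*I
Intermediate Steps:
E = -2*I*√5 (E = -2*√(-2 - 3) = -2*I*√5 ≈ -4.4721*I)
R(S) = -4 (R(S) = 8 - 12 = -4)
K = -I*√5/40 (K = 1/(-2*I*√5*(-4)) = 1/(8*I*√5) = 1*(-I*√5/40) = -I*√5/40 ≈ -0.055902*I)
R(-5)*K = -(-1)*I*√5/10 = I*√5/10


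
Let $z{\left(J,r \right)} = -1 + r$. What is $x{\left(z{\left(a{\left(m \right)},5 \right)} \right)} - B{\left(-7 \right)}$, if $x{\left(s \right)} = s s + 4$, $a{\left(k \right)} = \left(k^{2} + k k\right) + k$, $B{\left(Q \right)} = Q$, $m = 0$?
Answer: $27$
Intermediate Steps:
$a{\left(k \right)} = k + 2 k^{2}$ ($a{\left(k \right)} = \left(k^{2} + k^{2}\right) + k = 2 k^{2} + k = k + 2 k^{2}$)
$x{\left(s \right)} = 4 + s^{2}$ ($x{\left(s \right)} = s^{2} + 4 = 4 + s^{2}$)
$x{\left(z{\left(a{\left(m \right)},5 \right)} \right)} - B{\left(-7 \right)} = \left(4 + \left(-1 + 5\right)^{2}\right) - -7 = \left(4 + 4^{2}\right) + 7 = \left(4 + 16\right) + 7 = 20 + 7 = 27$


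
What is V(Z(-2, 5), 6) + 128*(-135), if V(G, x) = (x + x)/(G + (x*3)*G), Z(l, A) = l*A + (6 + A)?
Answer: -328308/19 ≈ -17279.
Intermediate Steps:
Z(l, A) = 6 + A + A*l (Z(l, A) = A*l + (6 + A) = 6 + A + A*l)
V(G, x) = 2*x/(G + 3*G*x) (V(G, x) = (2*x)/(G + (3*x)*G) = (2*x)/(G + 3*G*x) = 2*x/(G + 3*G*x))
V(Z(-2, 5), 6) + 128*(-135) = 2*6/((6 + 5 + 5*(-2))*(1 + 3*6)) + 128*(-135) = 2*6/((6 + 5 - 10)*(1 + 18)) - 17280 = 2*6/(1*19) - 17280 = 2*6*1*(1/19) - 17280 = 12/19 - 17280 = -328308/19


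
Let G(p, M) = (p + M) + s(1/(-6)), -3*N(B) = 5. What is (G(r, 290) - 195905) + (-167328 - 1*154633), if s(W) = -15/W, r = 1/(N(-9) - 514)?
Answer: -800550845/1547 ≈ -5.1749e+5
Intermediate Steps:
N(B) = -5/3 (N(B) = -1/3*5 = -5/3)
r = -3/1547 (r = 1/(-5/3 - 514) = 1/(-1547/3) = -3/1547 ≈ -0.0019392)
G(p, M) = 90 + M + p (G(p, M) = (p + M) - 15/(1/(-6)) = (M + p) - 15/(-1/6) = (M + p) - 15*(-6) = (M + p) + 90 = 90 + M + p)
(G(r, 290) - 195905) + (-167328 - 1*154633) = ((90 + 290 - 3/1547) - 195905) + (-167328 - 1*154633) = (587857/1547 - 195905) + (-167328 - 154633) = -302477178/1547 - 321961 = -800550845/1547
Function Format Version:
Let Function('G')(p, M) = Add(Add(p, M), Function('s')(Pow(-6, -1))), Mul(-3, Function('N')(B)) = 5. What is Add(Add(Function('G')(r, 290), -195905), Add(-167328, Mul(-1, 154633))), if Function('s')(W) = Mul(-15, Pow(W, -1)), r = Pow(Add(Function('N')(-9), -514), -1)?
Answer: Rational(-800550845, 1547) ≈ -5.1749e+5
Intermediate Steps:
Function('N')(B) = Rational(-5, 3) (Function('N')(B) = Mul(Rational(-1, 3), 5) = Rational(-5, 3))
r = Rational(-3, 1547) (r = Pow(Add(Rational(-5, 3), -514), -1) = Pow(Rational(-1547, 3), -1) = Rational(-3, 1547) ≈ -0.0019392)
Function('G')(p, M) = Add(90, M, p) (Function('G')(p, M) = Add(Add(p, M), Mul(-15, Pow(Pow(-6, -1), -1))) = Add(Add(M, p), Mul(-15, Pow(Rational(-1, 6), -1))) = Add(Add(M, p), Mul(-15, -6)) = Add(Add(M, p), 90) = Add(90, M, p))
Add(Add(Function('G')(r, 290), -195905), Add(-167328, Mul(-1, 154633))) = Add(Add(Add(90, 290, Rational(-3, 1547)), -195905), Add(-167328, Mul(-1, 154633))) = Add(Add(Rational(587857, 1547), -195905), Add(-167328, -154633)) = Add(Rational(-302477178, 1547), -321961) = Rational(-800550845, 1547)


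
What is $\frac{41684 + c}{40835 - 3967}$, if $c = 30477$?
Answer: $\frac{72161}{36868} \approx 1.9573$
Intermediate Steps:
$\frac{41684 + c}{40835 - 3967} = \frac{41684 + 30477}{40835 - 3967} = \frac{72161}{36868}$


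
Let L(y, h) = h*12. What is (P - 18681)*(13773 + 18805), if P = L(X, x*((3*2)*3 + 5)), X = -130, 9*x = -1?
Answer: -1828766030/3 ≈ -6.0959e+8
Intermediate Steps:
x = -1/9 (x = (1/9)*(-1) = -1/9 ≈ -0.11111)
L(y, h) = 12*h
P = -92/3 (P = 12*(-((3*2)*3 + 5)/9) = 12*(-(6*3 + 5)/9) = 12*(-(18 + 5)/9) = 12*(-1/9*23) = 12*(-23/9) = -92/3 ≈ -30.667)
(P - 18681)*(13773 + 18805) = (-92/3 - 18681)*(13773 + 18805) = -56135/3*32578 = -1828766030/3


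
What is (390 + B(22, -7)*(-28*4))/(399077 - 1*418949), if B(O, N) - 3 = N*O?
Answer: -8651/9936 ≈ -0.87067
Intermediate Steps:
B(O, N) = 3 + N*O
(390 + B(22, -7)*(-28*4))/(399077 - 1*418949) = (390 + (3 - 7*22)*(-28*4))/(399077 - 1*418949) = (390 + (3 - 154)*(-112))/(399077 - 418949) = (390 - 151*(-112))/(-19872) = (390 + 16912)*(-1/19872) = 17302*(-1/19872) = -8651/9936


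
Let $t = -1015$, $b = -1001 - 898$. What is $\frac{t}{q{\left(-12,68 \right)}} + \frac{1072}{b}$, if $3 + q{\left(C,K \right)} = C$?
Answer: $\frac{127427}{1899} \approx 67.102$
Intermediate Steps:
$b = -1899$
$q{\left(C,K \right)} = -3 + C$
$\frac{t}{q{\left(-12,68 \right)}} + \frac{1072}{b} = - \frac{1015}{-3 - 12} + \frac{1072}{-1899} = - \frac{1015}{-15} + 1072 \left(- \frac{1}{1899}\right) = \left(-1015\right) \left(- \frac{1}{15}\right) - \frac{1072}{1899} = \frac{203}{3} - \frac{1072}{1899} = \frac{127427}{1899}$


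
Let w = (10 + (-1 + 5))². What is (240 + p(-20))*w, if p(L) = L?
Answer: 43120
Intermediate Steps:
w = 196 (w = (10 + 4)² = 14² = 196)
(240 + p(-20))*w = (240 - 20)*196 = 220*196 = 43120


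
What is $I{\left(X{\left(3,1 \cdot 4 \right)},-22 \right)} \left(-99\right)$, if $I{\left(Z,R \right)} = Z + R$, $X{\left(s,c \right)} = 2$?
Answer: $1980$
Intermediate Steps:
$I{\left(Z,R \right)} = R + Z$
$I{\left(X{\left(3,1 \cdot 4 \right)},-22 \right)} \left(-99\right) = \left(-22 + 2\right) \left(-99\right) = \left(-20\right) \left(-99\right) = 1980$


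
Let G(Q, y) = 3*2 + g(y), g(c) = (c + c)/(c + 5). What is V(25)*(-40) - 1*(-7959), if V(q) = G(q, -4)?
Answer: 8039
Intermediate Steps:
g(c) = 2*c/(5 + c) (g(c) = (2*c)/(5 + c) = 2*c/(5 + c))
G(Q, y) = 6 + 2*y/(5 + y) (G(Q, y) = 3*2 + 2*y/(5 + y) = 6 + 2*y/(5 + y))
V(q) = -2 (V(q) = 2*(15 + 4*(-4))/(5 - 4) = 2*(15 - 16)/1 = 2*1*(-1) = -2)
V(25)*(-40) - 1*(-7959) = -2*(-40) - 1*(-7959) = 80 + 7959 = 8039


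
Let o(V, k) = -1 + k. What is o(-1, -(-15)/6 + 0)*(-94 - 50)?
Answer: -216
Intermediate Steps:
o(-1, -(-15)/6 + 0)*(-94 - 50) = (-1 + (-(-15)/6 + 0))*(-94 - 50) = (-1 + (-(-15)/6 + 0))*(-144) = (-1 + (-3*(-⅚) + 0))*(-144) = (-1 + (5/2 + 0))*(-144) = (-1 + 5/2)*(-144) = (3/2)*(-144) = -216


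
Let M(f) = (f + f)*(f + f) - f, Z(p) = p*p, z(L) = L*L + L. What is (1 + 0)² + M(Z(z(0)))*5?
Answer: 1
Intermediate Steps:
z(L) = L + L² (z(L) = L² + L = L + L²)
Z(p) = p²
M(f) = -f + 4*f² (M(f) = (2*f)*(2*f) - f = 4*f² - f = -f + 4*f²)
(1 + 0)² + M(Z(z(0)))*5 = (1 + 0)² + ((0*(1 + 0))²*(-1 + 4*(0*(1 + 0))²))*5 = 1² + ((0*1)²*(-1 + 4*(0*1)²))*5 = 1 + (0²*(-1 + 4*0²))*5 = 1 + (0*(-1 + 4*0))*5 = 1 + (0*(-1 + 0))*5 = 1 + (0*(-1))*5 = 1 + 0*5 = 1 + 0 = 1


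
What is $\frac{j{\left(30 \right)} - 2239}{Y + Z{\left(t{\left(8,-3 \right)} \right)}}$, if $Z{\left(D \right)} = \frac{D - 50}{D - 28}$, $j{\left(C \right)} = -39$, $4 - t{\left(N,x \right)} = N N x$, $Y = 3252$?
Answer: $- \frac{11256}{16073} \approx -0.7003$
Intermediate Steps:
$t{\left(N,x \right)} = 4 - x N^{2}$ ($t{\left(N,x \right)} = 4 - N N x = 4 - x N^{2}$)
$Z{\left(D \right)} = \frac{-50 + D}{-28 + D}$
$\frac{j{\left(30 \right)} - 2239}{Y + Z{\left(t{\left(8,-3 \right)} \right)}} = \frac{-39 - 2239}{3252 + \frac{-50 - \left(-4 - 3 \cdot 8^{2}\right)}{-28 - \left(-4 - 3 \cdot 8^{2}\right)}} = - \frac{2278}{3252 + \frac{-50 - \left(-4 - 192\right)}{-28 - \left(-4 - 192\right)}} = - \frac{2278}{3252 + \frac{-50 + \left(4 + 192\right)}{-28 + \left(4 + 192\right)}} = - \frac{2278}{3252 + \frac{-50 + 196}{-28 + 196}} = - \frac{2278}{3252 + \frac{1}{168} \cdot 146} = - \frac{2278}{3252 + \frac{73}{84}} = - \frac{2278}{\frac{273241}{84}} = \left(-2278\right) \frac{84}{273241} = - \frac{11256}{16073}$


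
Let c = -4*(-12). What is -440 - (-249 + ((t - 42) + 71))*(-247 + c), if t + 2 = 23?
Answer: -40041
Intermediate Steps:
t = 21 (t = -2 + 23 = 21)
c = 48
-440 - (-249 + ((t - 42) + 71))*(-247 + c) = -440 - (-249 + ((21 - 42) + 71))*(-247 + 48) = -440 - (-249 + (-21 + 71))*(-199) = -440 - (-249 + 50)*(-199) = -440 - (-199)*(-199) = -440 - 1*39601 = -440 - 39601 = -40041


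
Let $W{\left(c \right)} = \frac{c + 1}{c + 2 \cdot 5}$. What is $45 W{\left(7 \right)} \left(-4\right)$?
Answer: $- \frac{1440}{17} \approx -84.706$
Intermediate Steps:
$W{\left(c \right)} = \frac{1 + c}{10 + c}$ ($W{\left(c \right)} = \frac{1 + c}{c + 10} = \frac{1 + c}{10 + c}$)
$45 W{\left(7 \right)} \left(-4\right) = 45 \frac{1 + 7}{10 + 7} \left(-4\right) = 45 \cdot \frac{1}{17} \cdot 8 \left(-4\right) = 45 \cdot \frac{8}{17} \left(-4\right) = \frac{360}{17} \left(-4\right) = - \frac{1440}{17}$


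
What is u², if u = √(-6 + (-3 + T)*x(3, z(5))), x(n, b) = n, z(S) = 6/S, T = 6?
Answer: 3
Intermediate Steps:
u = √3 (u = √(-6 + (-3 + 6)*3) = √(-6 + 3*3) = √(-6 + 9) = √3 ≈ 1.7320)
u² = (√3)² = 3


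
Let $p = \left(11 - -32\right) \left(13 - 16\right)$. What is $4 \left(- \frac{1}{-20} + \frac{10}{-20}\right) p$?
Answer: $\frac{1161}{5} \approx 232.2$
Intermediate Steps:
$p = -129$ ($p = \left(11 + 32\right) \left(-3\right) = 43 \left(-3\right) = -129$)
$4 \left(- \frac{1}{-20} + \frac{10}{-20}\right) p = 4 \left(- \frac{1}{-20} + \frac{10}{-20}\right) \left(-129\right) = 4 \left(\left(-1\right) \left(- \frac{1}{20}\right) + 10 \left(- \frac{1}{20}\right)\right) \left(-129\right) = 4 \left(\frac{1}{20} - \frac{1}{2}\right) \left(-129\right) = 4 \left(- \frac{9}{20}\right) \left(-129\right) = \left(- \frac{9}{5}\right) \left(-129\right) = \frac{1161}{5}$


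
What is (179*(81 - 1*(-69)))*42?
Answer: 1127700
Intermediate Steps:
(179*(81 - 1*(-69)))*42 = (179*(81 + 69))*42 = (179*150)*42 = 26850*42 = 1127700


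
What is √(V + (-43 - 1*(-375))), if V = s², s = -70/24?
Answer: √49033/12 ≈ 18.453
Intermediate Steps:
s = -35/12 (s = -70*1/24 = -35/12 ≈ -2.9167)
V = 1225/144 (V = (-35/12)² = 1225/144 ≈ 8.5069)
√(V + (-43 - 1*(-375))) = √(1225/144 + (-43 - 1*(-375))) = √(1225/144 + (-43 + 375)) = √(1225/144 + 332) = √(49033/144) = √49033/12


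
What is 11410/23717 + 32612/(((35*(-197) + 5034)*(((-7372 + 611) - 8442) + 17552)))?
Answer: 49105230686/103678604613 ≈ 0.47363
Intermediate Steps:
11410/23717 + 32612/(((35*(-197) + 5034)*(((-7372 + 611) - 8442) + 17552))) = 11410*(1/23717) + 32612/(((-6895 + 5034)*((-6761 - 8442) + 17552))) = 11410/23717 + 32612/((-1861*(-15203 + 17552))) = 11410/23717 + 32612/((-1861*2349)) = 11410/23717 + 32612/(-4371489) = 11410/23717 + 32612*(-1/4371489) = 11410/23717 - 32612/4371489 = 49105230686/103678604613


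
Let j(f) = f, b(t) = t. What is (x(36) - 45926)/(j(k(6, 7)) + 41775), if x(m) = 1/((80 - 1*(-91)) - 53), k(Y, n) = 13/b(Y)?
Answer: -2322543/2112731 ≈ -1.0993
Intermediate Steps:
k(Y, n) = 13/Y
x(m) = 1/118 (x(m) = 1/((80 + 91) - 53) = 1/(171 - 53) = 1/118)
(x(36) - 45926)/(j(k(6, 7)) + 41775) = (1/118 - 45926)/(13/6 + 41775) = -5419267/(118*(13*(1/6) + 41775)) = -5419267/(118*(13/6 + 41775)) = -5419267/(118*250663/6) = -5419267/118*6/250663 = -2322543/2112731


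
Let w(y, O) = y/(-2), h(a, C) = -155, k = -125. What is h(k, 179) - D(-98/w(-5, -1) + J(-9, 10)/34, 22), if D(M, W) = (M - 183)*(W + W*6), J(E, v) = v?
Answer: 2891573/85 ≈ 34019.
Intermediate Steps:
w(y, O) = -y/2 (w(y, O) = y*(-½) = -y/2)
D(M, W) = 7*W*(-183 + M) (D(M, W) = (-183 + M)*(W + 6*W) = (-183 + M)*(7*W) = 7*W*(-183 + M))
h(k, 179) - D(-98/w(-5, -1) + J(-9, 10)/34, 22) = -155 - 7*22*(-183 + (-98/((-½*(-5))) + 10/34)) = -155 - 7*22*(-183 + (-98/5/2 + 10*(1/34))) = -155 - 7*22*(-183 + (-98*⅖ + 5/17)) = -155 - 7*22*(-183 + (-196/5 + 5/17)) = -155 - 7*22*(-183 - 3307/85) = -155 - 7*22*(-18862)/85 = -155 - 1*(-2904748/85) = -155 + 2904748/85 = 2891573/85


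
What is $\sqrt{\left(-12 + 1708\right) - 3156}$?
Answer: $2 i \sqrt{365} \approx 38.21 i$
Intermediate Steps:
$\sqrt{\left(-12 + 1708\right) - 3156} = \sqrt{1696 - 3156} = \sqrt{-1460} = 2 i \sqrt{365}$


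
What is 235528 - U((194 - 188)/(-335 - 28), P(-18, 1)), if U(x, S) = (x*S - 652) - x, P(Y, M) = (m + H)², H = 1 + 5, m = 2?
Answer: 28577906/121 ≈ 2.3618e+5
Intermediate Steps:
H = 6
P(Y, M) = 64 (P(Y, M) = (2 + 6)² = 8² = 64)
U(x, S) = -652 - x + S*x (U(x, S) = (S*x - 652) - x = (-652 + S*x) - x = -652 - x + S*x)
235528 - U((194 - 188)/(-335 - 28), P(-18, 1)) = 235528 - (-652 - (194 - 188)/(-335 - 28) + 64*((194 - 188)/(-335 - 28))) = 235528 - (-652 - 6/(-363) + 64*(6/(-363))) = 235528 - (-652 - 6*(-1)/363 + 64*(6*(-1/363))) = 235528 - (-652 - 1*(-2/121) + 64*(-2/121)) = 235528 - (-652 + 2/121 - 128/121) = 235528 - 1*(-79018/121) = 235528 + 79018/121 = 28577906/121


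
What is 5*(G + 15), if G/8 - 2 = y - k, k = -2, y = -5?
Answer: 35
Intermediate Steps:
G = -8 (G = 16 + 8*(-5 - 1*(-2)) = 16 + 8*(-5 + 2) = 16 + 8*(-3) = 16 - 24 = -8)
5*(G + 15) = 5*(-8 + 15) = 5*7 = 35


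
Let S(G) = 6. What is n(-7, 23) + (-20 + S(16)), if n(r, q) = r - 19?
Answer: -40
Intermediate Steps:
n(r, q) = -19 + r
n(-7, 23) + (-20 + S(16)) = (-19 - 7) + (-20 + 6) = -26 - 14 = -40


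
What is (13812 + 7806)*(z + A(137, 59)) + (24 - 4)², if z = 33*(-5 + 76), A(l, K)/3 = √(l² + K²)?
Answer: 50651374 + 324270*√890 ≈ 6.0325e+7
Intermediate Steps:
A(l, K) = 3*√(K² + l²) (A(l, K) = 3*√(l² + K²) = 3*√(K² + l²))
z = 2343 (z = 33*71 = 2343)
(13812 + 7806)*(z + A(137, 59)) + (24 - 4)² = (13812 + 7806)*(2343 + 3*√(59² + 137²)) + (24 - 4)² = 21618*(2343 + 3*√(3481 + 18769)) + 20² = 21618*(2343 + 3*√22250) + 400 = 21618*(2343 + 3*(5*√890)) + 400 = 21618*(2343 + 15*√890) + 400 = (50650974 + 324270*√890) + 400 = 50651374 + 324270*√890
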